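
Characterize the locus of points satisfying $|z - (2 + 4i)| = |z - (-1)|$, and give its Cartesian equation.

|z - z1| = |z - z2| means z is equidistant from z1 and z2,
i.e. the perpendicular bisector of the segment from (2, 4) to (-1, 0) (midpoint (1/2, 2)).
With z = x + yi, square both sides:
(x - 2)^2 + (y - 4)^2 = (x - (-1))^2 + (y - 0)^2
The x^2 and y^2 terms cancel: -6x + (-8)y = 1 - 20 = -19
Simplify: 6x + 8y = 19
Locus: Perpendicular bisector of the segment from (2, 4) to (-1, 0): the line 6x + 8y = 19


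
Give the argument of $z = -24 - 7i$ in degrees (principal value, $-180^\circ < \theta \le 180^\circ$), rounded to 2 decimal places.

θ = arctan(b/a) = arctan(-7/-24) (quadrant-adjusted) = -163.74°


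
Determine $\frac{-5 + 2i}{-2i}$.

Multiply numerator and denominator by conjugate (2i):
= (-5 + 2i)(2i) / (0^2 + (-2)^2)
= (-4 - 10i) / 4
Divide through by 2: (-2 - 5i) / 2
= -1 - (5/2)i


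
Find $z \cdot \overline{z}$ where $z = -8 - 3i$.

z * conjugate(z) = |z|^2 = a^2 + b^2
= (-8)^2 + (-3)^2 = 73


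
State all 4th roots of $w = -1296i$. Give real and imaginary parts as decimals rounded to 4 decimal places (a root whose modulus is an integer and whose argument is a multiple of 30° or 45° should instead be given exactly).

|w| = 1296, arg(w) = 270°
Root modulus = 1296^(1/4) = 6
Root arguments: θ_k = (270° + 360°k)/4 for k = 0, 1, ..., 3
Compute each root as (root modulus)(cos θ_k + i sin θ_k) using full-precision intermediates, then round to 4 decimal places.
Roots: 2.2961 + 5.5433i, -5.5433 + 2.2961i, -2.2961 - 5.5433i, 5.5433 - 2.2961i


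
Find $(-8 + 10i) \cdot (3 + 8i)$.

(a1*a2 - b1*b2) + (a1*b2 + b1*a2)i
= (-24 - 80) + (-64 + 30)i
= -104 - 34i


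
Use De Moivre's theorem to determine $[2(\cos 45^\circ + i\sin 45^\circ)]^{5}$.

By De Moivre: z^n = r^n(cos(nθ) + i sin(nθ))
= 2^5(cos(5*45°) + i sin(5*45°))
= 32(cos 225° + i sin 225°)
= -16*sqrt(2) - 16*sqrt(2)i


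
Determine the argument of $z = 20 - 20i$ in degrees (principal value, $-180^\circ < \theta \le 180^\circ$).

θ = arctan(b/a) = arctan(-20/20) (quadrant-adjusted) = -45°


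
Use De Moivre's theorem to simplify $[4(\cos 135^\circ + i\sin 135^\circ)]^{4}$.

By De Moivre: z^n = r^n(cos(nθ) + i sin(nθ))
= 4^4(cos(4*135°) + i sin(4*135°))
= 256(cos 180° + i sin 180°)
= -256


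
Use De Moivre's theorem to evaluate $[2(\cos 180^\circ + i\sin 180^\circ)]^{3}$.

By De Moivre: z^n = r^n(cos(nθ) + i sin(nθ))
= 2^3(cos(3*180°) + i sin(3*180°))
= 8(cos 180° + i sin 180°)
= -8


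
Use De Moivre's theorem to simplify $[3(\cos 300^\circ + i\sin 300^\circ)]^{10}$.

By De Moivre: z^n = r^n(cos(nθ) + i sin(nθ))
= 3^10(cos(10*300°) + i sin(10*300°))
= 59049(cos 120° + i sin 120°)
= -59049/2 + (59049*sqrt(3)/2)i


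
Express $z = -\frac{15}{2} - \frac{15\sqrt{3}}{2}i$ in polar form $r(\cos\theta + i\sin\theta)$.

r = |z| = sqrt(a^2 + b^2) = sqrt((-15/2)^2 + (-15*sqrt(3)/2)^2) = sqrt(225/4 + 675/4) = sqrt(225) = 15
θ = arctan(b/a) = arctan(-12.9904/-7.5) (quadrant-adjusted) = 240°
z = 15(cos 240° + i sin 240°)


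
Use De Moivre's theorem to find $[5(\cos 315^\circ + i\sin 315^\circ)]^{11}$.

By De Moivre: z^n = r^n(cos(nθ) + i sin(nθ))
= 5^11(cos(11*315°) + i sin(11*315°))
= 48828125(cos 225° + i sin 225°)
= -48828125*sqrt(2)/2 - (48828125*sqrt(2)/2)i


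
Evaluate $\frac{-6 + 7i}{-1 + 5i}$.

Multiply numerator and denominator by conjugate (-1 - 5i):
= (-6 + 7i)(-1 - 5i) / ((-1)^2 + 5^2)
= (41 + 23i) / 26
= 41/26 + (23/26)i


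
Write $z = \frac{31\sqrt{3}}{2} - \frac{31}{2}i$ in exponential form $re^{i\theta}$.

r = |z| = sqrt((31*sqrt(3)/2)^2 + (-31/2)^2) = sqrt(2883/4 + 961/4) = sqrt(961) = 31
θ = arctan(b/a) = arctan(-15.5/26.8468) (quadrant-adjusted) = -30° = -π/6
z = 31e^(-i*π/6)


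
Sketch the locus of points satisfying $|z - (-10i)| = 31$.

|z - z0| = r describes a circle centered at z0 with radius r
Here z0 = -10i and r = 31
Locus: Circle centered at (0, -10) with radius 31


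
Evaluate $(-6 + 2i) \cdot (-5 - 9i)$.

(a1*a2 - b1*b2) + (a1*b2 + b1*a2)i
= (30 - (-18)) + (54 + (-10))i
= 48 + 44i


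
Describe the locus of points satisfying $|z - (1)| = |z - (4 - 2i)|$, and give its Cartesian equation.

|z - z1| = |z - z2| means z is equidistant from z1 and z2,
i.e. the perpendicular bisector of the segment from (1, 0) to (4, -2) (midpoint (5/2, -1)).
With z = x + yi, square both sides:
(x - 1)^2 + (y - 0)^2 = (x - 4)^2 + (y - (-2))^2
The x^2 and y^2 terms cancel: 6x + (-4)y = 20 - 1 = 19
Simplify: 6x - 4y = 19
Locus: Perpendicular bisector of the segment from (1, 0) to (4, -2): the line 6x - 4y = 19


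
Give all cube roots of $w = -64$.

|w| = 64, arg(w) = 180°
Root modulus = 64^(1/3) = 4
Root arguments: θ_k = (180° + 360°k)/3 for k = 0, 1, ..., 2
Roots: 2 + 2*sqrt(3)i, -4, 2 - 2*sqrt(3)i


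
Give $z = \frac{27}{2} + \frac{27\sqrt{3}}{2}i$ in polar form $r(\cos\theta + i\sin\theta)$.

r = |z| = sqrt(a^2 + b^2) = sqrt((27/2)^2 + (27*sqrt(3)/2)^2) = sqrt(729/4 + 2187/4) = sqrt(729) = 27
θ = arctan(b/a) = arctan(23.3827/13.5) (quadrant-adjusted) = 60°
z = 27(cos 60° + i sin 60°)


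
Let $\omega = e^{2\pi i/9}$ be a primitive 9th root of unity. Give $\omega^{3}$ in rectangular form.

ω^3 = e^(2πi·3/9) = e^(i·2π/3)
= cos(2π/3) + i sin(2π/3)
= -1/2 + (sqrt(3)/2)i


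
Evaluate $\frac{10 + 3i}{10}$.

Divisor is real, so divide each part by 10:
= 1 + (3/10)i


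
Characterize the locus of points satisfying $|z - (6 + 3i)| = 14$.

|z - z0| = r describes a circle centered at z0 with radius r
Here z0 = 6 + 3i and r = 14
Locus: Circle centered at (6, 3) with radius 14


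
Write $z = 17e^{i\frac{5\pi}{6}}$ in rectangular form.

a = r cos θ = 17 * -sqrt(3)/2 = -17*sqrt(3)/2
b = r sin θ = 17 * 1/2 = 17/2
z = -17*sqrt(3)/2 + (17/2)i


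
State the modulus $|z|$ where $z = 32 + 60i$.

|z| = sqrt(a^2 + b^2) = sqrt(32^2 + 60^2) = sqrt(4624) = 68


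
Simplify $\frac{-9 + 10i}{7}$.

Divisor is real, so divide each part by 7:
= -9/7 + (10/7)i


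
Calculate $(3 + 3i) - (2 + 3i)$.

(3 - 2) + (3 - 3)i = 1


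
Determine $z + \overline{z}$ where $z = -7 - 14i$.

z + conjugate(z) = (a + bi) + (a - bi) = 2a
= 2 * (-7) = -14


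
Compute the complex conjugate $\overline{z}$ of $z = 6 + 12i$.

If z = a + bi, then conjugate(z) = a - bi
conjugate(6 + 12i) = 6 - 12i


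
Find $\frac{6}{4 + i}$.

Multiply numerator and denominator by conjugate (4 - i):
= (6)(4 - i) / (4^2 + 1^2)
= (24 - 6i) / 17
= 24/17 - (6/17)i


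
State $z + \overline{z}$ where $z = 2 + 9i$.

z + conjugate(z) = (a + bi) + (a - bi) = 2a
= 2 * 2 = 4


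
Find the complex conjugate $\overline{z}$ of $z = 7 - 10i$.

If z = a + bi, then conjugate(z) = a - bi
conjugate(7 - 10i) = 7 + 10i


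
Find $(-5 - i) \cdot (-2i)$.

(a1*a2 - b1*b2) + (a1*b2 + b1*a2)i
= (0 - 2) + (10 + 0)i
= -2 + 10i


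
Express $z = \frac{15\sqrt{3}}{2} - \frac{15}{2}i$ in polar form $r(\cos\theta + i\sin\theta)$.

r = |z| = sqrt(a^2 + b^2) = sqrt((15*sqrt(3)/2)^2 + (-15/2)^2) = sqrt(675/4 + 225/4) = sqrt(225) = 15
θ = arctan(b/a) = arctan(-7.5/12.9904) (quadrant-adjusted) = 330°
z = 15(cos 330° + i sin 330°)


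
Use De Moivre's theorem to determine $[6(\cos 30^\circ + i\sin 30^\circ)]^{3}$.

By De Moivre: z^n = r^n(cos(nθ) + i sin(nθ))
= 6^3(cos(3*30°) + i sin(3*30°))
= 216(cos 90° + i sin 90°)
= 216i


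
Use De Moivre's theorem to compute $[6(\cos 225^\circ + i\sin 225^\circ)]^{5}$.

By De Moivre: z^n = r^n(cos(nθ) + i sin(nθ))
= 6^5(cos(5*225°) + i sin(5*225°))
= 7776(cos 45° + i sin 45°)
= 3888*sqrt(2) + 3888*sqrt(2)i


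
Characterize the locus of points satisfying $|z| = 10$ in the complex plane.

|z| = 10 means sqrt(x^2 + y^2) = 10
This is a circle of radius 10 centered at the origin


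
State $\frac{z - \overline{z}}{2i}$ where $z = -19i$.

z - conjugate(z) = 2bi
(z - conjugate(z))/(2i) = 2bi/(2i) = b = -19


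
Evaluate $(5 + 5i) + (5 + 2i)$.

(5 + 5) + (5 + 2)i = 10 + 7i


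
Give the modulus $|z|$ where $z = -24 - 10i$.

|z| = sqrt(a^2 + b^2) = sqrt((-24)^2 + (-10)^2) = sqrt(676) = 26


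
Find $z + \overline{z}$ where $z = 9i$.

z + conjugate(z) = (a + bi) + (a - bi) = 2a
= 2 * 0 = 0


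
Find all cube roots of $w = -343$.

|w| = 343, arg(w) = 180°
Root modulus = 343^(1/3) = 7
Root arguments: θ_k = (180° + 360°k)/3 for k = 0, 1, ..., 2
Roots: 7/2 + (7*sqrt(3)/2)i, -7, 7/2 - (7*sqrt(3)/2)i


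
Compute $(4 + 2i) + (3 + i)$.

(4 + 3) + (2 + 1)i = 7 + 3i


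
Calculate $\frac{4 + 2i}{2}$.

Divisor is real, so divide each part by 2:
= 2 + i


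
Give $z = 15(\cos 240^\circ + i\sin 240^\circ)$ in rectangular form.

a = r cos θ = 15 * -1/2 = -15/2
b = r sin θ = 15 * -sqrt(3)/2 = -15*sqrt(3)/2
z = -15/2 - (15*sqrt(3)/2)i


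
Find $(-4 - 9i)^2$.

(a + bi)^2 = a^2 - b^2 + 2abi
= (-4)^2 - (-9)^2 + 2*(-4)*(-9)i
= -65 + 72i


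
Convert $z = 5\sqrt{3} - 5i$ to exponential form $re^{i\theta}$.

r = |z| = sqrt((5*sqrt(3))^2 + (-5)^2) = sqrt(75 + 25) = sqrt(100) = 10
θ = arctan(b/a) = arctan(-5/8.6603) (quadrant-adjusted) = -30° = -π/6
z = 10e^(-i*π/6)


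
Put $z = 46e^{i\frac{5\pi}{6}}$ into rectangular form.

a = r cos θ = 46 * -sqrt(3)/2 = -23*sqrt(3)
b = r sin θ = 46 * 1/2 = 23
z = -23*sqrt(3) + 23i


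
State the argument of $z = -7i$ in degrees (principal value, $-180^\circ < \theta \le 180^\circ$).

a = 0 and b < 0, so z lies on the negative imaginary axis: θ = -90°


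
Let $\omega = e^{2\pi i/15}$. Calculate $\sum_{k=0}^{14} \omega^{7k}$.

Let ζ = ω^7 = e^(2πi·7/15). Since 15 ∤ 7, ζ ≠ 1.
Sum = Σ_{k=0}^{14} ζ^k = (ζ^15 - 1)/(ζ - 1) = (ω^{7·15} - 1)/(ζ - 1) = (1 - 1)/(ζ - 1) = 0


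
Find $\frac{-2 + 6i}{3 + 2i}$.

Multiply numerator and denominator by conjugate (3 - 2i):
= (-2 + 6i)(3 - 2i) / (3^2 + 2^2)
= (6 + 22i) / 13
= 6/13 + (22/13)i


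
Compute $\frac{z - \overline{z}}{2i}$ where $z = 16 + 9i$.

z - conjugate(z) = 2bi
(z - conjugate(z))/(2i) = 2bi/(2i) = b = 9


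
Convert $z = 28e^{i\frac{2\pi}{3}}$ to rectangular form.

a = r cos θ = 28 * -1/2 = -14
b = r sin θ = 28 * sqrt(3)/2 = 14*sqrt(3)
z = -14 + 14*sqrt(3)i


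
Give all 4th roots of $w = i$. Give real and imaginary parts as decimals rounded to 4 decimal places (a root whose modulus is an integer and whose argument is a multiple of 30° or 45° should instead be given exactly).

|w| = 1, arg(w) = 90°
Root modulus = 1^(1/4) = 1
Root arguments: θ_k = (90° + 360°k)/4 for k = 0, 1, ..., 3
Compute each root as (root modulus)(cos θ_k + i sin θ_k) using full-precision intermediates, then round to 4 decimal places.
Roots: 0.9239 + 0.3827i, -0.3827 + 0.9239i, -0.9239 - 0.3827i, 0.3827 - 0.9239i


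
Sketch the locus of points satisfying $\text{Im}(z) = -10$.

Im(z) = y where z = x + yi; the equation y = -10 is satisfied by all points with that y-coordinate
Locus: Horizontal line y = -10


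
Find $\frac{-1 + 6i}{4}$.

Divisor is real, so divide each part by 4:
= -1/4 + (3/2)i


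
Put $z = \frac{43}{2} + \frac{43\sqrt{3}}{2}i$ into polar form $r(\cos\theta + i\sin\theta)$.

r = |z| = sqrt(a^2 + b^2) = sqrt((43/2)^2 + (43*sqrt(3)/2)^2) = sqrt(1849/4 + 5547/4) = sqrt(1849) = 43
θ = arctan(b/a) = arctan(37.2391/21.5) (quadrant-adjusted) = 60°
z = 43(cos 60° + i sin 60°)


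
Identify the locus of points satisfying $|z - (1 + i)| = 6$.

|z - z0| = r describes a circle centered at z0 with radius r
Here z0 = 1 + i and r = 6
Locus: Circle centered at (1, 1) with radius 6


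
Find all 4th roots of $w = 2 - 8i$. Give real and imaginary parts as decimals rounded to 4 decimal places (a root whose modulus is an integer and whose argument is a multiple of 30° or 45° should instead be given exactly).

|w| = sqrt(68) ≈ 8.246211, arg(w) ≈ 284.036243°
Root modulus = sqrt(68)^(1/4) ≈ 1.694586
Root arguments: θ_k = (arg(w) + 360°k)/4 for k = 0, 1, ..., 3
Compute each root as (root modulus)(cos θ_k + i sin θ_k) using full-precision intermediates, then round to 4 decimal places.
Roots: 0.5514 + 1.6023i, -1.6023 + 0.5514i, -0.5514 - 1.6023i, 1.6023 - 0.5514i


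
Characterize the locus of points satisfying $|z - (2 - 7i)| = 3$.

|z - z0| = r describes a circle centered at z0 with radius r
Here z0 = 2 - 7i and r = 3
Locus: Circle centered at (2, -7) with radius 3


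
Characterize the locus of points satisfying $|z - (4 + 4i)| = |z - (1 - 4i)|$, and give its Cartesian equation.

|z - z1| = |z - z2| means z is equidistant from z1 and z2,
i.e. the perpendicular bisector of the segment from (4, 4) to (1, -4) (midpoint (5/2, 0)).
With z = x + yi, square both sides:
(x - 4)^2 + (y - 4)^2 = (x - 1)^2 + (y - (-4))^2
The x^2 and y^2 terms cancel: -6x + (-16)y = 17 - 32 = -15
Simplify: 6x + 16y = 15
Locus: Perpendicular bisector of the segment from (4, 4) to (1, -4): the line 6x + 16y = 15


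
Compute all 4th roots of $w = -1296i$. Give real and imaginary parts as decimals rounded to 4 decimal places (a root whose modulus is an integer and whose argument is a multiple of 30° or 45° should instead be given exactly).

|w| = 1296, arg(w) = 270°
Root modulus = 1296^(1/4) = 6
Root arguments: θ_k = (270° + 360°k)/4 for k = 0, 1, ..., 3
Compute each root as (root modulus)(cos θ_k + i sin θ_k) using full-precision intermediates, then round to 4 decimal places.
Roots: 2.2961 + 5.5433i, -5.5433 + 2.2961i, -2.2961 - 5.5433i, 5.5433 - 2.2961i


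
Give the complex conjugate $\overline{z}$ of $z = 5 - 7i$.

If z = a + bi, then conjugate(z) = a - bi
conjugate(5 - 7i) = 5 + 7i


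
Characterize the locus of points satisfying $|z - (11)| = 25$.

|z - z0| = r describes a circle centered at z0 with radius r
Here z0 = 11 and r = 25
Locus: Circle centered at (11, 0) with radius 25


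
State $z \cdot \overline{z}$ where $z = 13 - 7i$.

z * conjugate(z) = |z|^2 = a^2 + b^2
= 13^2 + (-7)^2 = 218


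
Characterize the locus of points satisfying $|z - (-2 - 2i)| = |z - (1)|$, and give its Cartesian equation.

|z - z1| = |z - z2| means z is equidistant from z1 and z2,
i.e. the perpendicular bisector of the segment from (-2, -2) to (1, 0) (midpoint (-1/2, -1)).
With z = x + yi, square both sides:
(x - (-2))^2 + (y - (-2))^2 = (x - 1)^2 + (y - 0)^2
The x^2 and y^2 terms cancel: 6x + 4y = 1 - 8 = -7
Simplify: 6x + 4y = -7
Locus: Perpendicular bisector of the segment from (-2, -2) to (1, 0): the line 6x + 4y = -7


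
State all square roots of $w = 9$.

|w| = 9, arg(w) = 0°
Root modulus = 9^(1/2) = 3
Root arguments: θ_k = (0° + 360°k)/2 for k = 0, 1, ..., 1
Roots: 3, -3


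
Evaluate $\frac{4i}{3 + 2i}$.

Multiply numerator and denominator by conjugate (3 - 2i):
= (4i)(3 - 2i) / (3^2 + 2^2)
= (8 + 12i) / 13
= 8/13 + (12/13)i


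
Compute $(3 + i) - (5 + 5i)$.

(3 - 5) + (1 - 5)i = -2 - 4i


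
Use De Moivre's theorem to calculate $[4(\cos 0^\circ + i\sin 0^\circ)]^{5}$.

By De Moivre: z^n = r^n(cos(nθ) + i sin(nθ))
= 4^5(cos(5*0°) + i sin(5*0°))
= 1024(cos 0° + i sin 0°)
= 1024


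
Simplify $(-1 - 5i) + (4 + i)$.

(-1 + 4) + (-5 + 1)i = 3 - 4i


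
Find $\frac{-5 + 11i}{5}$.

Divisor is real, so divide each part by 5:
= -1 + (11/5)i


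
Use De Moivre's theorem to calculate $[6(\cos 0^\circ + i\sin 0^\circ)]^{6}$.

By De Moivre: z^n = r^n(cos(nθ) + i sin(nθ))
= 6^6(cos(6*0°) + i sin(6*0°))
= 46656(cos 0° + i sin 0°)
= 46656


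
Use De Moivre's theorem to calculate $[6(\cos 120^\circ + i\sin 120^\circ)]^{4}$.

By De Moivre: z^n = r^n(cos(nθ) + i sin(nθ))
= 6^4(cos(4*120°) + i sin(4*120°))
= 1296(cos 120° + i sin 120°)
= -648 + 648*sqrt(3)i


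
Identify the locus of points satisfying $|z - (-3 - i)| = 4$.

|z - z0| = r describes a circle centered at z0 with radius r
Here z0 = -3 - i and r = 4
Locus: Circle centered at (-3, -1) with radius 4


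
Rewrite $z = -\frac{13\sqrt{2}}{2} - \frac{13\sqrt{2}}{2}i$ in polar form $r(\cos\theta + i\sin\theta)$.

r = |z| = sqrt(a^2 + b^2) = sqrt((-13*sqrt(2)/2)^2 + (-13*sqrt(2)/2)^2) = sqrt(169/2 + 169/2) = sqrt(169) = 13
θ = arctan(b/a) = arctan(-9.1924/-9.1924) (quadrant-adjusted) = 225°
z = 13(cos 225° + i sin 225°)


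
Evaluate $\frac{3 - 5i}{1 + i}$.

Multiply numerator and denominator by conjugate (1 - i):
= (3 - 5i)(1 - i) / (1^2 + 1^2)
= (-2 - 8i) / 2
= -1 - 4i


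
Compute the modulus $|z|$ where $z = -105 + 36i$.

|z| = sqrt(a^2 + b^2) = sqrt((-105)^2 + 36^2) = sqrt(12321) = 111


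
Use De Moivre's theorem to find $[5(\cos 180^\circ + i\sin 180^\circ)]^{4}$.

By De Moivre: z^n = r^n(cos(nθ) + i sin(nθ))
= 5^4(cos(4*180°) + i sin(4*180°))
= 625(cos 0° + i sin 0°)
= 625


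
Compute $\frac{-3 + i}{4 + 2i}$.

Multiply numerator and denominator by conjugate (4 - 2i):
= (-3 + i)(4 - 2i) / (4^2 + 2^2)
= (-10 + 10i) / 20
Divide through by 10: (-1 + i) / 2
= -1/2 + (1/2)i


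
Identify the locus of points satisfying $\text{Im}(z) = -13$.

Im(z) = y where z = x + yi; the equation y = -13 is satisfied by all points with that y-coordinate
Locus: Horizontal line y = -13


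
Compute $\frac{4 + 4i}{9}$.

Divisor is real, so divide each part by 9:
= 4/9 + (4/9)i


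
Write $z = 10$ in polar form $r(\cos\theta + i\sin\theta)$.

r = |z| = sqrt(a^2 + b^2) = sqrt((10)^2 + (0)^2) = sqrt(100 + 0) = sqrt(100) = 10
b = 0 and a > 0, so z lies on the positive real axis: θ = 0°
z = 10(cos 0° + i sin 0°)


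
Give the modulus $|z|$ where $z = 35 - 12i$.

|z| = sqrt(a^2 + b^2) = sqrt(35^2 + (-12)^2) = sqrt(1369) = 37


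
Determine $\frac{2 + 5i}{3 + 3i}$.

Multiply numerator and denominator by conjugate (3 - 3i):
= (2 + 5i)(3 - 3i) / (3^2 + 3^2)
= (21 + 9i) / 18
Divide through by 3: (7 + 3i) / 6
= 7/6 + (1/2)i


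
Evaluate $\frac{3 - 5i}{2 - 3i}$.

Multiply numerator and denominator by conjugate (2 + 3i):
= (3 - 5i)(2 + 3i) / (2^2 + (-3)^2)
= (21 - i) / 13
= 21/13 - (1/13)i


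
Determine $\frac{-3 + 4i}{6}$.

Divisor is real, so divide each part by 6:
= -1/2 + (2/3)i


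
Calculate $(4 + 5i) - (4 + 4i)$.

(4 - 4) + (5 - 4)i = i


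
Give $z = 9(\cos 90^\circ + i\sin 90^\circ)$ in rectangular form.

a = r cos θ = 9 * 0 = 0
b = r sin θ = 9 * 1 = 9
z = 9i


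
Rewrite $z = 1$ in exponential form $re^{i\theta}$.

r = |z| = sqrt((1)^2 + (0)^2) = sqrt(1 + 0) = sqrt(1) = 1
b = 0 and a > 0, so z lies on the positive real axis: θ = 0
z = 1e^(i*0) = 1


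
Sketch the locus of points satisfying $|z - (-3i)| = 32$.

|z - z0| = r describes a circle centered at z0 with radius r
Here z0 = -3i and r = 32
Locus: Circle centered at (0, -3) with radius 32


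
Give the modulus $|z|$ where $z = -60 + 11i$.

|z| = sqrt(a^2 + b^2) = sqrt((-60)^2 + 11^2) = sqrt(3721) = 61


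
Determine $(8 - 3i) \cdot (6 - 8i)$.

(a1*a2 - b1*b2) + (a1*b2 + b1*a2)i
= (48 - 24) + (-64 + (-18))i
= 24 - 82i


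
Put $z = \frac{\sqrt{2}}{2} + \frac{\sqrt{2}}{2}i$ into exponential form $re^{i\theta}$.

r = |z| = sqrt((sqrt(2)/2)^2 + (sqrt(2)/2)^2) = sqrt(1/2 + 1/2) = sqrt(1) = 1
θ = arctan(b/a) = arctan(0.7071/0.7071) (quadrant-adjusted) = 45° = π/4
z = 1e^(i*π/4)


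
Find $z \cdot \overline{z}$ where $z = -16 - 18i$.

z * conjugate(z) = |z|^2 = a^2 + b^2
= (-16)^2 + (-18)^2 = 580


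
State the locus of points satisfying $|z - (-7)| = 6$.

|z - z0| = r describes a circle centered at z0 with radius r
Here z0 = -7 and r = 6
Locus: Circle centered at (-7, 0) with radius 6


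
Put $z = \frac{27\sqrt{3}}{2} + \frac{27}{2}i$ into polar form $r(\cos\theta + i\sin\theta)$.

r = |z| = sqrt(a^2 + b^2) = sqrt((27*sqrt(3)/2)^2 + (27/2)^2) = sqrt(2187/4 + 729/4) = sqrt(729) = 27
θ = arctan(b/a) = arctan(13.5/23.3827) (quadrant-adjusted) = 30°
z = 27(cos 30° + i sin 30°)


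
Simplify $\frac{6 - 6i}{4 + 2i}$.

Multiply numerator and denominator by conjugate (4 - 2i):
= (6 - 6i)(4 - 2i) / (4^2 + 2^2)
= (12 - 36i) / 20
Divide through by 4: (3 - 9i) / 5
= 3/5 - (9/5)i


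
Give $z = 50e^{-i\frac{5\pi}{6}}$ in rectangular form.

a = r cos θ = 50 * -sqrt(3)/2 = -25*sqrt(3)
b = r sin θ = 50 * -1/2 = -25
z = -25*sqrt(3) - 25i


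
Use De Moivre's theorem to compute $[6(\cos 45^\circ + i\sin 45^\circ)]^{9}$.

By De Moivre: z^n = r^n(cos(nθ) + i sin(nθ))
= 6^9(cos(9*45°) + i sin(9*45°))
= 10077696(cos 45° + i sin 45°)
= 5038848*sqrt(2) + 5038848*sqrt(2)i


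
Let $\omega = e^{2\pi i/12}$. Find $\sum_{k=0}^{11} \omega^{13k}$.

Let ζ = ω^13 = e^(2πi·13/12). Since 12 ∤ 13, ζ ≠ 1.
Sum = Σ_{k=0}^{11} ζ^k = (ζ^12 - 1)/(ζ - 1) = (ω^{13·12} - 1)/(ζ - 1) = (1 - 1)/(ζ - 1) = 0


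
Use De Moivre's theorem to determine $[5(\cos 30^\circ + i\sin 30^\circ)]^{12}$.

By De Moivre: z^n = r^n(cos(nθ) + i sin(nθ))
= 5^12(cos(12*30°) + i sin(12*30°))
= 244140625(cos 0° + i sin 0°)
= 244140625


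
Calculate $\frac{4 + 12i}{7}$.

Divisor is real, so divide each part by 7:
= 4/7 + (12/7)i


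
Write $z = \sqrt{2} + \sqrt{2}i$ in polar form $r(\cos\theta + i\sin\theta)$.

r = |z| = sqrt(a^2 + b^2) = sqrt((sqrt(2))^2 + (sqrt(2))^2) = sqrt(2 + 2) = sqrt(4) = 2
θ = arctan(b/a) = arctan(1.4142/1.4142) (quadrant-adjusted) = 45°
z = 2(cos 45° + i sin 45°)


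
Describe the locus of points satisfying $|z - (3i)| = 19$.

|z - z0| = r describes a circle centered at z0 with radius r
Here z0 = 3i and r = 19
Locus: Circle centered at (0, 3) with radius 19


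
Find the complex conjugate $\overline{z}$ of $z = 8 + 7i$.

If z = a + bi, then conjugate(z) = a - bi
conjugate(8 + 7i) = 8 - 7i


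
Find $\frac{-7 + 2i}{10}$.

Divisor is real, so divide each part by 10:
= -7/10 + (1/5)i


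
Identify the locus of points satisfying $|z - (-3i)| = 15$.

|z - z0| = r describes a circle centered at z0 with radius r
Here z0 = -3i and r = 15
Locus: Circle centered at (0, -3) with radius 15


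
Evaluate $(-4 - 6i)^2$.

(a + bi)^2 = a^2 - b^2 + 2abi
= (-4)^2 - (-6)^2 + 2*(-4)*(-6)i
= -20 + 48i


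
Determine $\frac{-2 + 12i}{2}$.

Divisor is real, so divide each part by 2:
= -1 + 6i


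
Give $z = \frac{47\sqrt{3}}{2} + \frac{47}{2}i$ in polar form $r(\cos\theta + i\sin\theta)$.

r = |z| = sqrt(a^2 + b^2) = sqrt((47*sqrt(3)/2)^2 + (47/2)^2) = sqrt(6627/4 + 2209/4) = sqrt(2209) = 47
θ = arctan(b/a) = arctan(23.5/40.7032) (quadrant-adjusted) = 30°
z = 47(cos 30° + i sin 30°)


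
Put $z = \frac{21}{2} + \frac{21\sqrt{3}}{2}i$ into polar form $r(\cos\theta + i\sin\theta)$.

r = |z| = sqrt(a^2 + b^2) = sqrt((21/2)^2 + (21*sqrt(3)/2)^2) = sqrt(441/4 + 1323/4) = sqrt(441) = 21
θ = arctan(b/a) = arctan(18.1865/10.5) (quadrant-adjusted) = 60°
z = 21(cos 60° + i sin 60°)


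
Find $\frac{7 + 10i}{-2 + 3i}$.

Multiply numerator and denominator by conjugate (-2 - 3i):
= (7 + 10i)(-2 - 3i) / ((-2)^2 + 3^2)
= (16 - 41i) / 13
= 16/13 - (41/13)i


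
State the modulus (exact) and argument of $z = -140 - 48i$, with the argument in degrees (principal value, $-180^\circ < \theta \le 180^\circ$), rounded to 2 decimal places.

|z| = sqrt((-140)^2 + (-48)^2) = 148
arg(z) = arctan(b/a) = arctan(-48/-140) (quadrant-adjusted) = -161.08°


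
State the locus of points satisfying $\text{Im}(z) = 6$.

Im(z) = y where z = x + yi; the equation y = 6 is satisfied by all points with that y-coordinate
Locus: Horizontal line y = 6


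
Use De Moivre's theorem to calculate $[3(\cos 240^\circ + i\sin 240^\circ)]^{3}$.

By De Moivre: z^n = r^n(cos(nθ) + i sin(nθ))
= 3^3(cos(3*240°) + i sin(3*240°))
= 27(cos 0° + i sin 0°)
= 27


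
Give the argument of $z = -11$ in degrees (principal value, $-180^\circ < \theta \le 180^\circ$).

b = 0 and a < 0, so z lies on the negative real axis: θ = 180°


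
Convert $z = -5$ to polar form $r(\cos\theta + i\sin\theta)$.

r = |z| = sqrt(a^2 + b^2) = sqrt((-5)^2 + (0)^2) = sqrt(25 + 0) = sqrt(25) = 5
b = 0 and a < 0, so z lies on the negative real axis: θ = 180°
z = 5(cos 180° + i sin 180°)


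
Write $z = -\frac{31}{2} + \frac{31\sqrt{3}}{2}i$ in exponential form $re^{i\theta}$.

r = |z| = sqrt((-31/2)^2 + (31*sqrt(3)/2)^2) = sqrt(961/4 + 2883/4) = sqrt(961) = 31
θ = arctan(b/a) = arctan(26.8468/-15.5) (quadrant-adjusted) = 120° = 2π/3
z = 31e^(i*2π/3)


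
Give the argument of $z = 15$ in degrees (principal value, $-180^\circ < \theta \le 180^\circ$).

b = 0 and a > 0, so z lies on the positive real axis: θ = 0°


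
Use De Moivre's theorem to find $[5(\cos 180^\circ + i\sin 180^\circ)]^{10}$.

By De Moivre: z^n = r^n(cos(nθ) + i sin(nθ))
= 5^10(cos(10*180°) + i sin(10*180°))
= 9765625(cos 0° + i sin 0°)
= 9765625


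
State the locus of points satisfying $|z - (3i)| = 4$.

|z - z0| = r describes a circle centered at z0 with radius r
Here z0 = 3i and r = 4
Locus: Circle centered at (0, 3) with radius 4


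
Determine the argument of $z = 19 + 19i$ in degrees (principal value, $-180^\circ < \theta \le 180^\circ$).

θ = arctan(b/a) = arctan(19/19) (quadrant-adjusted) = 45°


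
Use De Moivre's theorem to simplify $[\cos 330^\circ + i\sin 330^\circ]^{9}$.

By De Moivre: z^n = r^n(cos(nθ) + i sin(nθ))
= 1^9(cos(9*330°) + i sin(9*330°))
= 1(cos 90° + i sin 90°)
= i


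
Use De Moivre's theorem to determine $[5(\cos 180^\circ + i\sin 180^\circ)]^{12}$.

By De Moivre: z^n = r^n(cos(nθ) + i sin(nθ))
= 5^12(cos(12*180°) + i sin(12*180°))
= 244140625(cos 0° + i sin 0°)
= 244140625


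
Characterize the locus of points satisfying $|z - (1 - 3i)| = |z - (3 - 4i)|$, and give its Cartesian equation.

|z - z1| = |z - z2| means z is equidistant from z1 and z2,
i.e. the perpendicular bisector of the segment from (1, -3) to (3, -4) (midpoint (2, -7/2)).
With z = x + yi, square both sides:
(x - 1)^2 + (y - (-3))^2 = (x - 3)^2 + (y - (-4))^2
The x^2 and y^2 terms cancel: 4x + (-2)y = 25 - 10 = 15
Simplify: 4x - 2y = 15
Locus: Perpendicular bisector of the segment from (1, -3) to (3, -4): the line 4x - 2y = 15


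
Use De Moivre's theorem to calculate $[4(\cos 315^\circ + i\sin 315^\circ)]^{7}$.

By De Moivre: z^n = r^n(cos(nθ) + i sin(nθ))
= 4^7(cos(7*315°) + i sin(7*315°))
= 16384(cos 45° + i sin 45°)
= 8192*sqrt(2) + 8192*sqrt(2)i


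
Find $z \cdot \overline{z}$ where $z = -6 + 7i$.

z * conjugate(z) = |z|^2 = a^2 + b^2
= (-6)^2 + 7^2 = 85


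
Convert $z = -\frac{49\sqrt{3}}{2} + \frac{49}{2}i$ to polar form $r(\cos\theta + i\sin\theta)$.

r = |z| = sqrt(a^2 + b^2) = sqrt((-49*sqrt(3)/2)^2 + (49/2)^2) = sqrt(7203/4 + 2401/4) = sqrt(2401) = 49
θ = arctan(b/a) = arctan(24.5/-42.4352) (quadrant-adjusted) = 150°
z = 49(cos 150° + i sin 150°)


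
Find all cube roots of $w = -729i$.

|w| = 729, arg(w) = 270°
Root modulus = 729^(1/3) = 9
Root arguments: θ_k = (270° + 360°k)/3 for k = 0, 1, ..., 2
Roots: 9i, -9*sqrt(3)/2 - (9/2)i, 9*sqrt(3)/2 - (9/2)i


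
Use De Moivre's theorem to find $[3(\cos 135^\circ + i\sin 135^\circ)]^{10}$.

By De Moivre: z^n = r^n(cos(nθ) + i sin(nθ))
= 3^10(cos(10*135°) + i sin(10*135°))
= 59049(cos 270° + i sin 270°)
= -59049i


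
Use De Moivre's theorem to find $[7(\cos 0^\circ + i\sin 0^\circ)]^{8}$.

By De Moivre: z^n = r^n(cos(nθ) + i sin(nθ))
= 7^8(cos(8*0°) + i sin(8*0°))
= 5764801(cos 0° + i sin 0°)
= 5764801


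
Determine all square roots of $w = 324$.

|w| = 324, arg(w) = 0°
Root modulus = 324^(1/2) = 18
Root arguments: θ_k = (0° + 360°k)/2 for k = 0, 1, ..., 1
Roots: 18, -18


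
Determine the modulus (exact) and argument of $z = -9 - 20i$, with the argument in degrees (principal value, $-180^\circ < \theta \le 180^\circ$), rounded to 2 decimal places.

|z| = sqrt((-9)^2 + (-20)^2) = sqrt(481)
arg(z) = arctan(b/a) = arctan(-20/-9) (quadrant-adjusted) = -114.23°


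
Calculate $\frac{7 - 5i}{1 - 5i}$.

Multiply numerator and denominator by conjugate (1 + 5i):
= (7 - 5i)(1 + 5i) / (1^2 + (-5)^2)
= (32 + 30i) / 26
Divide through by 2: (16 + 15i) / 13
= 16/13 + (15/13)i


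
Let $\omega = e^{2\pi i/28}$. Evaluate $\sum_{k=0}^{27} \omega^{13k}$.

Let ζ = ω^13 = e^(2πi·13/28). Since 28 ∤ 13, ζ ≠ 1.
Sum = Σ_{k=0}^{27} ζ^k = (ζ^28 - 1)/(ζ - 1) = (ω^{13·28} - 1)/(ζ - 1) = (1 - 1)/(ζ - 1) = 0


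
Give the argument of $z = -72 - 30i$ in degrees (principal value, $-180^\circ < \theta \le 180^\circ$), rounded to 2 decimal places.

θ = arctan(b/a) = arctan(-30/-72) (quadrant-adjusted) = -157.38°


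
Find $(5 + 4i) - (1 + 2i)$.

(5 - 1) + (4 - 2)i = 4 + 2i


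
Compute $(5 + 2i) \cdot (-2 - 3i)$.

(a1*a2 - b1*b2) + (a1*b2 + b1*a2)i
= (-10 - (-6)) + (-15 + (-4))i
= -4 - 19i


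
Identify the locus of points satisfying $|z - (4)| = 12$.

|z - z0| = r describes a circle centered at z0 with radius r
Here z0 = 4 and r = 12
Locus: Circle centered at (4, 0) with radius 12


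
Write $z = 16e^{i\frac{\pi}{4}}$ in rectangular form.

a = r cos θ = 16 * sqrt(2)/2 = 8*sqrt(2)
b = r sin θ = 16 * sqrt(2)/2 = 8*sqrt(2)
z = 8*sqrt(2) + 8*sqrt(2)i


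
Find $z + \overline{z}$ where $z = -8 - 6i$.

z + conjugate(z) = (a + bi) + (a - bi) = 2a
= 2 * (-8) = -16


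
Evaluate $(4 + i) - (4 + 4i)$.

(4 - 4) + (1 - 4)i = -3i


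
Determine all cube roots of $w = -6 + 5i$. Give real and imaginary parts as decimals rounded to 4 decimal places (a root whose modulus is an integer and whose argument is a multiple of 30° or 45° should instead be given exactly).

|w| = sqrt(61) ≈ 7.810250, arg(w) ≈ 140.194429°
Root modulus = sqrt(61)^(1/3) ≈ 1.984061
Root arguments: θ_k = (arg(w) + 360°k)/3 for k = 0, 1, ..., 2
Compute each root as (root modulus)(cos θ_k + i sin θ_k) using full-precision intermediates, then round to 4 decimal places.
Roots: 1.3599 + 1.4447i, -1.9311 + 0.4554i, 0.5712 - 1.9001i


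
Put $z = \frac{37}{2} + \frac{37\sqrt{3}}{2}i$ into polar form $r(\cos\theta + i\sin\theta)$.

r = |z| = sqrt(a^2 + b^2) = sqrt((37/2)^2 + (37*sqrt(3)/2)^2) = sqrt(1369/4 + 4107/4) = sqrt(1369) = 37
θ = arctan(b/a) = arctan(32.0429/18.5) (quadrant-adjusted) = 60°
z = 37(cos 60° + i sin 60°)


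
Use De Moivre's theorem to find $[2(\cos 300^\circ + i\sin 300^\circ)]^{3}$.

By De Moivre: z^n = r^n(cos(nθ) + i sin(nθ))
= 2^3(cos(3*300°) + i sin(3*300°))
= 8(cos 180° + i sin 180°)
= -8


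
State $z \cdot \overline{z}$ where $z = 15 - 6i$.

z * conjugate(z) = |z|^2 = a^2 + b^2
= 15^2 + (-6)^2 = 261


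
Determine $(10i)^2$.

(a + bi)^2 = a^2 - b^2 + 2abi
= 0^2 - 10^2 + 2*0*10i
= -100


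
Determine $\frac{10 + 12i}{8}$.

Divisor is real, so divide each part by 8:
= 5/4 + (3/2)i


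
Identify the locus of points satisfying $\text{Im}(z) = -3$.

Im(z) = y where z = x + yi; the equation y = -3 is satisfied by all points with that y-coordinate
Locus: Horizontal line y = -3


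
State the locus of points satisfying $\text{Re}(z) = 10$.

Re(z) = x where z = x + yi; the equation x = 10 is satisfied by all points with that x-coordinate
Locus: Vertical line x = 10


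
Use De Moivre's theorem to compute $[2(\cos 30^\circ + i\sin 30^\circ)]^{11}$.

By De Moivre: z^n = r^n(cos(nθ) + i sin(nθ))
= 2^11(cos(11*30°) + i sin(11*30°))
= 2048(cos 330° + i sin 330°)
= 1024*sqrt(3) - 1024i


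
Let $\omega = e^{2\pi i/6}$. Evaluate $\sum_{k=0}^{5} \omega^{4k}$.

Let ζ = ω^4 = e^(2πi·4/6). Since 6 ∤ 4, ζ ≠ 1.
Sum = Σ_{k=0}^{5} ζ^k = (ζ^6 - 1)/(ζ - 1) = (ω^{4·6} - 1)/(ζ - 1) = (1 - 1)/(ζ - 1) = 0


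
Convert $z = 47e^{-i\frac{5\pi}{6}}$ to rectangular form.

a = r cos θ = 47 * -sqrt(3)/2 = -47*sqrt(3)/2
b = r sin θ = 47 * -1/2 = -47/2
z = -47*sqrt(3)/2 - (47/2)i


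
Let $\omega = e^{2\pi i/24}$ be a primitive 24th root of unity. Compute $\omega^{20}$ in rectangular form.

ω^20 = e^(2πi·20/24) = e^(i·5π/3)
= cos(5π/3) + i sin(5π/3)
= 1/2 - (sqrt(3)/2)i


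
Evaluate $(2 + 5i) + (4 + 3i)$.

(2 + 4) + (5 + 3)i = 6 + 8i


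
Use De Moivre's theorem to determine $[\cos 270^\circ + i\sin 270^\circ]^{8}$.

By De Moivre: z^n = r^n(cos(nθ) + i sin(nθ))
= 1^8(cos(8*270°) + i sin(8*270°))
= 1(cos 0° + i sin 0°)
= 1


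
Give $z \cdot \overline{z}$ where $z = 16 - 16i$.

z * conjugate(z) = |z|^2 = a^2 + b^2
= 16^2 + (-16)^2 = 512


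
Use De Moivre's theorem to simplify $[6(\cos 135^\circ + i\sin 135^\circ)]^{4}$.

By De Moivre: z^n = r^n(cos(nθ) + i sin(nθ))
= 6^4(cos(4*135°) + i sin(4*135°))
= 1296(cos 180° + i sin 180°)
= -1296


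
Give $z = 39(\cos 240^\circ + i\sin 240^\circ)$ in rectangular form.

a = r cos θ = 39 * -1/2 = -39/2
b = r sin θ = 39 * -sqrt(3)/2 = -39*sqrt(3)/2
z = -39/2 - (39*sqrt(3)/2)i


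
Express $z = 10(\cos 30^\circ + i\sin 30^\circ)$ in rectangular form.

a = r cos θ = 10 * sqrt(3)/2 = 5*sqrt(3)
b = r sin θ = 10 * 1/2 = 5
z = 5*sqrt(3) + 5i


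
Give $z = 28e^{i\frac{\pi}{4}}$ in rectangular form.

a = r cos θ = 28 * sqrt(2)/2 = 14*sqrt(2)
b = r sin θ = 28 * sqrt(2)/2 = 14*sqrt(2)
z = 14*sqrt(2) + 14*sqrt(2)i


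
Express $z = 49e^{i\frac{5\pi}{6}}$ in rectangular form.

a = r cos θ = 49 * -sqrt(3)/2 = -49*sqrt(3)/2
b = r sin θ = 49 * 1/2 = 49/2
z = -49*sqrt(3)/2 + (49/2)i


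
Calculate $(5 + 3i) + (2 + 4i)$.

(5 + 2) + (3 + 4)i = 7 + 7i


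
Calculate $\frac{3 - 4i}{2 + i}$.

Multiply numerator and denominator by conjugate (2 - i):
= (3 - 4i)(2 - i) / (2^2 + 1^2)
= (2 - 11i) / 5
= 2/5 - (11/5)i


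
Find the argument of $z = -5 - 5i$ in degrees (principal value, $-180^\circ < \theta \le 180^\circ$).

θ = arctan(b/a) = arctan(-5/-5) (quadrant-adjusted) = -135°


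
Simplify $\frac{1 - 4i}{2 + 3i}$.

Multiply numerator and denominator by conjugate (2 - 3i):
= (1 - 4i)(2 - 3i) / (2^2 + 3^2)
= (-10 - 11i) / 13
= -10/13 - (11/13)i


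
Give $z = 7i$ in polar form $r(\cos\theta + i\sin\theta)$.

r = |z| = sqrt(a^2 + b^2) = sqrt((0)^2 + (7)^2) = sqrt(0 + 49) = sqrt(49) = 7
a = 0 and b > 0, so z lies on the positive imaginary axis: θ = 90°
z = 7(cos 90° + i sin 90°)


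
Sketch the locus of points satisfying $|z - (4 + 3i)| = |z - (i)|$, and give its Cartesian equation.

|z - z1| = |z - z2| means z is equidistant from z1 and z2,
i.e. the perpendicular bisector of the segment from (4, 3) to (0, 1) (midpoint (2, 2)).
With z = x + yi, square both sides:
(x - 4)^2 + (y - 3)^2 = (x - 0)^2 + (y - 1)^2
The x^2 and y^2 terms cancel: -8x + (-4)y = 1 - 25 = -24
Simplify: 2x + y = 6
Locus: Perpendicular bisector of the segment from (4, 3) to (0, 1): the line 2x + y = 6


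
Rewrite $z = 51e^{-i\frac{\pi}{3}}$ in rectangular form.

a = r cos θ = 51 * 1/2 = 51/2
b = r sin θ = 51 * -sqrt(3)/2 = -51*sqrt(3)/2
z = 51/2 - (51*sqrt(3)/2)i


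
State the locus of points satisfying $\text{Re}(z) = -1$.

Re(z) = x where z = x + yi; the equation x = -1 is satisfied by all points with that x-coordinate
Locus: Vertical line x = -1


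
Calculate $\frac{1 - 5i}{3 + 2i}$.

Multiply numerator and denominator by conjugate (3 - 2i):
= (1 - 5i)(3 - 2i) / (3^2 + 2^2)
= (-7 - 17i) / 13
= -7/13 - (17/13)i


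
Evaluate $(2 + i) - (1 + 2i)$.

(2 - 1) + (1 - 2)i = 1 - i


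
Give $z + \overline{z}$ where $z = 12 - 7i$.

z + conjugate(z) = (a + bi) + (a - bi) = 2a
= 2 * 12 = 24


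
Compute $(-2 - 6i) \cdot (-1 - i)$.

(a1*a2 - b1*b2) + (a1*b2 + b1*a2)i
= (2 - 6) + (2 + 6)i
= -4 + 8i


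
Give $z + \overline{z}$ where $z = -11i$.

z + conjugate(z) = (a + bi) + (a - bi) = 2a
= 2 * 0 = 0


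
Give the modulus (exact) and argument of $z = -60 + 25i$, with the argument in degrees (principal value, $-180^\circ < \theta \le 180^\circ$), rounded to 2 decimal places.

|z| = sqrt((-60)^2 + 25^2) = 65
arg(z) = arctan(b/a) = arctan(25/-60) (quadrant-adjusted) = 157.38°


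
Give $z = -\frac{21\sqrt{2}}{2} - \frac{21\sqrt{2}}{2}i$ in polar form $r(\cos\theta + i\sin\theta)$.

r = |z| = sqrt(a^2 + b^2) = sqrt((-21*sqrt(2)/2)^2 + (-21*sqrt(2)/2)^2) = sqrt(441/2 + 441/2) = sqrt(441) = 21
θ = arctan(b/a) = arctan(-14.8492/-14.8492) (quadrant-adjusted) = 225°
z = 21(cos 225° + i sin 225°)


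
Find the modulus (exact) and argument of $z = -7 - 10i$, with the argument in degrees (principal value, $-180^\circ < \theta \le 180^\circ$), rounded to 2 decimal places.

|z| = sqrt((-7)^2 + (-10)^2) = sqrt(149)
arg(z) = arctan(b/a) = arctan(-10/-7) (quadrant-adjusted) = -124.99°


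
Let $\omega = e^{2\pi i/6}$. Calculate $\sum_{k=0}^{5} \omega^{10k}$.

Let ζ = ω^10 = e^(2πi·10/6). Since 6 ∤ 10, ζ ≠ 1.
Sum = Σ_{k=0}^{5} ζ^k = (ζ^6 - 1)/(ζ - 1) = (ω^{10·6} - 1)/(ζ - 1) = (1 - 1)/(ζ - 1) = 0


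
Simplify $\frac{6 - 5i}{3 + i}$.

Multiply numerator and denominator by conjugate (3 - i):
= (6 - 5i)(3 - i) / (3^2 + 1^2)
= (13 - 21i) / 10
= 13/10 - (21/10)i


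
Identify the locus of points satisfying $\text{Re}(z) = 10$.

Re(z) = x where z = x + yi; the equation x = 10 is satisfied by all points with that x-coordinate
Locus: Vertical line x = 10


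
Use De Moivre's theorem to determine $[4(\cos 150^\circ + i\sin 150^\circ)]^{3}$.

By De Moivre: z^n = r^n(cos(nθ) + i sin(nθ))
= 4^3(cos(3*150°) + i sin(3*150°))
= 64(cos 90° + i sin 90°)
= 64i


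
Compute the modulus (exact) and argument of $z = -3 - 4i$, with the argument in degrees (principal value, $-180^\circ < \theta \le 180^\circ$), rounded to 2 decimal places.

|z| = sqrt((-3)^2 + (-4)^2) = 5
arg(z) = arctan(b/a) = arctan(-4/-3) (quadrant-adjusted) = -126.87°


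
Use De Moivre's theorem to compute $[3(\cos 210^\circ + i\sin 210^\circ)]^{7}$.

By De Moivre: z^n = r^n(cos(nθ) + i sin(nθ))
= 3^7(cos(7*210°) + i sin(7*210°))
= 2187(cos 30° + i sin 30°)
= 2187*sqrt(3)/2 + (2187/2)i


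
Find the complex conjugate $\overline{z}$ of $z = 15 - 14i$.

If z = a + bi, then conjugate(z) = a - bi
conjugate(15 - 14i) = 15 + 14i


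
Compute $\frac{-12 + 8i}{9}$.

Divisor is real, so divide each part by 9:
= -4/3 + (8/9)i


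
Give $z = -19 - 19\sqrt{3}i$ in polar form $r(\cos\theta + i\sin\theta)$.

r = |z| = sqrt(a^2 + b^2) = sqrt((-19)^2 + (-19*sqrt(3))^2) = sqrt(361 + 1083) = sqrt(1444) = 38
θ = arctan(b/a) = arctan(-32.909/-19) (quadrant-adjusted) = 240°
z = 38(cos 240° + i sin 240°)


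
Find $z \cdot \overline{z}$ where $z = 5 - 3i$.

z * conjugate(z) = |z|^2 = a^2 + b^2
= 5^2 + (-3)^2 = 34


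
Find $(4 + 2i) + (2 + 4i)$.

(4 + 2) + (2 + 4)i = 6 + 6i


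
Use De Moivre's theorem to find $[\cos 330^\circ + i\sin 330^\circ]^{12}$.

By De Moivre: z^n = r^n(cos(nθ) + i sin(nθ))
= 1^12(cos(12*330°) + i sin(12*330°))
= 1(cos 0° + i sin 0°)
= 1


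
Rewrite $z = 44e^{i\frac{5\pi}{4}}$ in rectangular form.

a = r cos θ = 44 * -sqrt(2)/2 = -22*sqrt(2)
b = r sin θ = 44 * -sqrt(2)/2 = -22*sqrt(2)
z = -22*sqrt(2) - 22*sqrt(2)i


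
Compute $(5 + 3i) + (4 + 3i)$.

(5 + 4) + (3 + 3)i = 9 + 6i


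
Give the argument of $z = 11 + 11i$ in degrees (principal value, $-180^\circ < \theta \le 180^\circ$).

θ = arctan(b/a) = arctan(11/11) (quadrant-adjusted) = 45°


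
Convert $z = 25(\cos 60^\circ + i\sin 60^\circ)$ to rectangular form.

a = r cos θ = 25 * 1/2 = 25/2
b = r sin θ = 25 * sqrt(3)/2 = 25*sqrt(3)/2
z = 25/2 + (25*sqrt(3)/2)i


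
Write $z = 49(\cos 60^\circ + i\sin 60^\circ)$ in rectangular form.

a = r cos θ = 49 * 1/2 = 49/2
b = r sin θ = 49 * sqrt(3)/2 = 49*sqrt(3)/2
z = 49/2 + (49*sqrt(3)/2)i
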